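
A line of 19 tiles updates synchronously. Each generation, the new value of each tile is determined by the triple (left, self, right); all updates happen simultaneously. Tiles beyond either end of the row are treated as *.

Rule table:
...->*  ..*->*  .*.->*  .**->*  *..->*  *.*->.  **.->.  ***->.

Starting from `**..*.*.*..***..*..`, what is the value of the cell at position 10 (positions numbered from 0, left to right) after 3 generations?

*

generation 1: ..***.*.****..*****
generation 2: ***...*.*...***....
generation 3: ...****.*****..****
position 10 holds *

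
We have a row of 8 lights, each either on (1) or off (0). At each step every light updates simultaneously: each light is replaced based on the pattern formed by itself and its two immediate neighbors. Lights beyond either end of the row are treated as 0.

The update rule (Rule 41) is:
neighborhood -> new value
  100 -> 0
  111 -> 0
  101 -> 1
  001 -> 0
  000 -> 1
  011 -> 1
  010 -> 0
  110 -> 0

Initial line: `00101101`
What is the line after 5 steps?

step 1: 10011010
step 2: 00010100
step 3: 11001001
step 4: 10000000
step 5: 00111111

00111111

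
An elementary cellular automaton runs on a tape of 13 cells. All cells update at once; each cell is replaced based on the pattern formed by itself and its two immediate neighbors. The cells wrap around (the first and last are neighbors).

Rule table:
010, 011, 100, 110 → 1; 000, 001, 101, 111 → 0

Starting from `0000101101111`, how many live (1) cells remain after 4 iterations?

8

1000101101001
1100101101101
0110101101101
0110101101101
count of 1: 8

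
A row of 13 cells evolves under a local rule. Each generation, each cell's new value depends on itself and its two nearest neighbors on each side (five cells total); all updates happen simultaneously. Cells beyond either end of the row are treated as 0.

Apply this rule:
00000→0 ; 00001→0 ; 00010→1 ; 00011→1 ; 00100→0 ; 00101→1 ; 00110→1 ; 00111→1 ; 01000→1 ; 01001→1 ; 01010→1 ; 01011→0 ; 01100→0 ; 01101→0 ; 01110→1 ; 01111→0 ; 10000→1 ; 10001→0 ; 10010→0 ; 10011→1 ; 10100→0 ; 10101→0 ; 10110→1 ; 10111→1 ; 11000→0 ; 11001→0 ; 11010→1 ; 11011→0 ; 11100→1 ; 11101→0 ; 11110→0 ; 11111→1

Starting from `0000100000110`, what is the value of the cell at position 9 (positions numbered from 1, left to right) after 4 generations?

1

generation 1: 0001011001100
generation 2: 0011010011001
generation 3: 0110101110000
generation 4: 1101001110100
position 9 holds 1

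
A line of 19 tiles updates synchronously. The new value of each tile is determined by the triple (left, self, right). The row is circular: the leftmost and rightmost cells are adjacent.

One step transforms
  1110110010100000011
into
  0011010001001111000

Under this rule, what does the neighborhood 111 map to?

At position 0 the neighborhood is 111; the next row has 0 there.

0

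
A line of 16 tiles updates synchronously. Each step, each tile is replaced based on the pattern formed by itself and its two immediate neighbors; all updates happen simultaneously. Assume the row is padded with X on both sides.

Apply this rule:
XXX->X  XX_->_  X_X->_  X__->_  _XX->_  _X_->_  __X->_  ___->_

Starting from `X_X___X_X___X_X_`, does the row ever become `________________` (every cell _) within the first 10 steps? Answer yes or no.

yes

step 1: ________________
all cells are _ at step 1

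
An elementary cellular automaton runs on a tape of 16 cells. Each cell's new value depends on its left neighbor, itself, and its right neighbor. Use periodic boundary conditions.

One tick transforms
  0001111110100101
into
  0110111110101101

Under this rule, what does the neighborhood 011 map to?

0

At position 3 the neighborhood is 011; the next row has 0 there.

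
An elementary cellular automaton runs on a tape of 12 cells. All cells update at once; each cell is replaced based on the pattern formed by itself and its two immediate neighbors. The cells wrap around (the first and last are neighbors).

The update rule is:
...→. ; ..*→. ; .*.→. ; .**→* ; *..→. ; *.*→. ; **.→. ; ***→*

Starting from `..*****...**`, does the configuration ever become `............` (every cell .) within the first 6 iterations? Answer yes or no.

yes

..****....*.
..***.......
..**........
..*.........
............
all cells are . at iteration 5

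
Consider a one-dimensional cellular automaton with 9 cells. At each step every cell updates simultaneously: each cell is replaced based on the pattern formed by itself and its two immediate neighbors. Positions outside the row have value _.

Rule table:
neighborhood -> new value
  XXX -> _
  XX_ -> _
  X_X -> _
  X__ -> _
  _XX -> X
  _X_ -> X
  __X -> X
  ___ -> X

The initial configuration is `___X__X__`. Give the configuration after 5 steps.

step 1: XXXX_XX_X
step 2: X____X__X
step 3: X_XXXX_XX
step 4: X_X____X_
step 5: X_X_XXXX_

X_X_XXXX_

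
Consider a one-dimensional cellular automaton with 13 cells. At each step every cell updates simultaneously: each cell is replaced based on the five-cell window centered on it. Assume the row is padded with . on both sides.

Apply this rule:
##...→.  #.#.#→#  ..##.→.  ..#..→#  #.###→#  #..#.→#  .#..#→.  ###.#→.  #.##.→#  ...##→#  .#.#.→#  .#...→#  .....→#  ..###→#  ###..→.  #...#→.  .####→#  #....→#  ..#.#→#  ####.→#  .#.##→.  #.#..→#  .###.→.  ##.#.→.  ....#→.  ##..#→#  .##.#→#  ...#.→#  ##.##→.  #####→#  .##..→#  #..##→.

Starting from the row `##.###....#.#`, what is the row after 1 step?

.#.#...#.####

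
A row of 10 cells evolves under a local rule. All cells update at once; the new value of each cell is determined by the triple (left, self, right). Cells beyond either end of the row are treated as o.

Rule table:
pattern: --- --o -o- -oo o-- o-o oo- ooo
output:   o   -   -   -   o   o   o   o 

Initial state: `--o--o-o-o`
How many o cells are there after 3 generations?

generation 1: o--o--o-o-
generation 2: oo--o--o-o
generation 3: ooo--o--o-
count of o: 5

5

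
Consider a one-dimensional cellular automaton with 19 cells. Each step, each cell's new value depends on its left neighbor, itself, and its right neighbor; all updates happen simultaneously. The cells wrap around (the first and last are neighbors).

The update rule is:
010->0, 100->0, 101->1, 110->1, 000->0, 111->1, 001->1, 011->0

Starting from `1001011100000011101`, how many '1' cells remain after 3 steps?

9

1010101100000101110
0101010100001010111
1010101000010101011
count of 1: 9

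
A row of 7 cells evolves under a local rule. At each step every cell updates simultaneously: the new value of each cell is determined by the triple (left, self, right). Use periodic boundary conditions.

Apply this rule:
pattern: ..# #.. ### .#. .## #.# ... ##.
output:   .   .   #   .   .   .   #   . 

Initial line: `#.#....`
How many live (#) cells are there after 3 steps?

3

step 1: ....##.
step 2: ###....
step 3: .#..##.
count of #: 3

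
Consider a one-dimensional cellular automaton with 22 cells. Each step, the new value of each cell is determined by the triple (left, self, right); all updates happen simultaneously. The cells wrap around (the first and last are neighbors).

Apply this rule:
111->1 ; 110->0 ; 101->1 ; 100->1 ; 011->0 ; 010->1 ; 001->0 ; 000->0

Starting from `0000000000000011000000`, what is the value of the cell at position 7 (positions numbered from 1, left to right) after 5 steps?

0

0000000000000000100000
0000000000000000110000
0000000000000000001000
0000000000000000001100
0000000000000000000010
position 7 holds 0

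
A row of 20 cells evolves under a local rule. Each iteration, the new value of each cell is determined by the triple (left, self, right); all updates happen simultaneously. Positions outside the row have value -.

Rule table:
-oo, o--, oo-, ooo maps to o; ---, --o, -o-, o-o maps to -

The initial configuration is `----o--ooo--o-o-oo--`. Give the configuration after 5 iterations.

-------oooooooo-oooo

-----o-oooo-----ooo-
-------ooooo----oooo
-------oooooo---oooo
-------ooooooo--oooo
-------oooooooo-oooo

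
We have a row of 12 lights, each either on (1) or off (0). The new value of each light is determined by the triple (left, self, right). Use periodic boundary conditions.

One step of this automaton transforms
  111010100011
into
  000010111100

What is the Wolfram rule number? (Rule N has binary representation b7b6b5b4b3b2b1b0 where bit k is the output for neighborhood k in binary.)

position 0: 111 → 0  (bit 7 = 0)
position 2: 110 → 0  (bit 6 = 0)
position 3: 101 → 0  (bit 5 = 0)
position 7: 100 → 1  (bit 4 = 1)
position 10: 011 → 0  (bit 3 = 0)
position 4: 010 → 1  (bit 2 = 1)
position 9: 001 → 1  (bit 1 = 1)
position 8: 000 → 1  (bit 0 = 1)
bits b7..b0 = 00010111 = 23

23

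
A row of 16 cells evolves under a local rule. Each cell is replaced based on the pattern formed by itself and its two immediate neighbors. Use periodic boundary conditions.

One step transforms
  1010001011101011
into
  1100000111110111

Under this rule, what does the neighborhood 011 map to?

1

At position 8 the neighborhood is 011; the next row has 1 there.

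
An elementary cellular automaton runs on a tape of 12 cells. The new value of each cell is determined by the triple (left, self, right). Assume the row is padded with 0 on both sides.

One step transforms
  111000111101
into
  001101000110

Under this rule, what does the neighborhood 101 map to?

1

At position 10 the neighborhood is 101; the next row has 1 there.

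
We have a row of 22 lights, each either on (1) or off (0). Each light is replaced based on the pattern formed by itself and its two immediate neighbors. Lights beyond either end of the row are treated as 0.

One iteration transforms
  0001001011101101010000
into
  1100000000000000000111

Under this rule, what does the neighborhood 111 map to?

At position 9 the neighborhood is 111; the next row has 0 there.

0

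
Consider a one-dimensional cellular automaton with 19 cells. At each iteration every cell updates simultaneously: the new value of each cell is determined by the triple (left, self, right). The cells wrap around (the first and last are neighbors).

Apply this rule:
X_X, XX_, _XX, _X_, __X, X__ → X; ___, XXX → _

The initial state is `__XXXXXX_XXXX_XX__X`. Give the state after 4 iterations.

XX_______XXXXXX____

XXX____XXX__XXXXXXX
__XX__XX_XXXX______
_XXXXXXXXX__XX_____
XX_______XXXXXX____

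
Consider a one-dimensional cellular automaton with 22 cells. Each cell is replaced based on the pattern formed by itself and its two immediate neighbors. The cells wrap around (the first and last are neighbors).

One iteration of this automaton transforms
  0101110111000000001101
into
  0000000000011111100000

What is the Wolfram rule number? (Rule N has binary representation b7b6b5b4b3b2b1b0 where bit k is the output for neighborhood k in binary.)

position 4: 111 → 0  (bit 7 = 0)
position 5: 110 → 0  (bit 6 = 0)
position 0: 101 → 0  (bit 5 = 0)
position 10: 100 → 0  (bit 4 = 0)
position 3: 011 → 0  (bit 3 = 0)
position 1: 010 → 0  (bit 2 = 0)
position 17: 001 → 0  (bit 1 = 0)
position 11: 000 → 1  (bit 0 = 1)
bits b7..b0 = 00000001 = 1

1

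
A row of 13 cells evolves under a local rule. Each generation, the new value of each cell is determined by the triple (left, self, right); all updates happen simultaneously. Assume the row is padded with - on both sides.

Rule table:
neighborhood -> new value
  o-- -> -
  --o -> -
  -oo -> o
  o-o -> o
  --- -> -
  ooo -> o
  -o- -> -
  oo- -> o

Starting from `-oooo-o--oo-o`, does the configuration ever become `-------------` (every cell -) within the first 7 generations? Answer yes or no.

no

-ooooo---ooo-
-ooooo---ooo-  (fixed point — unchanged through generation 7)
generation 7 is -ooooo---ooo-, still not uniform -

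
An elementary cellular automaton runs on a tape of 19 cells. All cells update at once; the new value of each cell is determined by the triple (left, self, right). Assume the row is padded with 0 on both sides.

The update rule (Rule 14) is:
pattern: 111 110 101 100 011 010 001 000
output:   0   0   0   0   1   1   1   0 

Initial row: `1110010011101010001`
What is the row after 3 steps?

1000110110001010011
1001100100011010110
1011001100110010100

1011001100110010100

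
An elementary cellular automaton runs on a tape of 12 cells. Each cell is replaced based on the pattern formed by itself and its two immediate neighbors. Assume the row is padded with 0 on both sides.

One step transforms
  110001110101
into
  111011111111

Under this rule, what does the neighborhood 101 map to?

1

At position 8 the neighborhood is 101; the next row has 1 there.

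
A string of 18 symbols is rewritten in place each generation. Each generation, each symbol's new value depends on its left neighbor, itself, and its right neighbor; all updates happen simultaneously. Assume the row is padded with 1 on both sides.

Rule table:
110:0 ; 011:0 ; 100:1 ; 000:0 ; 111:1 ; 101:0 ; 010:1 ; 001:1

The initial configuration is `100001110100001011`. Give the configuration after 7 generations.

101101000001001001

generation 1: 010010100110011001
generation 2: 011110111001100110
generation 3: 001100010110011000
generation 4: 110010110001100101
generation 5: 101110001010011100
generation 6: 000101011011101011
generation 7: 101101000001001001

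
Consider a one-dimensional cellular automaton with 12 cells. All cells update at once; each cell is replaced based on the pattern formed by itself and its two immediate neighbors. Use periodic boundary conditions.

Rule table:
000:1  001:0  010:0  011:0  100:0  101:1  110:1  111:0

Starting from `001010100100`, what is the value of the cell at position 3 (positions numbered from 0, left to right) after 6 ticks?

0

100101000001
100010011100
001000000100
100011110001
101000010100
010011001000
position 3 holds 0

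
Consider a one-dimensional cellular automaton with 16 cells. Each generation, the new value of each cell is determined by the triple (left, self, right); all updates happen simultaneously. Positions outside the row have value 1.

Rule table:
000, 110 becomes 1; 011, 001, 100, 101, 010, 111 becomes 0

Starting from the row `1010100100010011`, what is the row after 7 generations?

1000000001000000
1011111100011110
1000000101000010
1011110000011000
1000010111001010
1011000001000000
1001011100011110

1001011100011110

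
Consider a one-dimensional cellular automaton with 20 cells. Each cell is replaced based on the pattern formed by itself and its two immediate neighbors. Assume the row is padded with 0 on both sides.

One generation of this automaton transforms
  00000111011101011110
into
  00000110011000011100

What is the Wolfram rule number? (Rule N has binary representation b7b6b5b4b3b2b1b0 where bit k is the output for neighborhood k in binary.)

position 6: 111 → 1  (bit 7 = 1)
position 7: 110 → 0  (bit 6 = 0)
position 8: 101 → 0  (bit 5 = 0)
position 19: 100 → 0  (bit 4 = 0)
position 5: 011 → 1  (bit 3 = 1)
position 13: 010 → 0  (bit 2 = 0)
position 4: 001 → 0  (bit 1 = 0)
position 0: 000 → 0  (bit 0 = 0)
bits b7..b0 = 10001000 = 136

136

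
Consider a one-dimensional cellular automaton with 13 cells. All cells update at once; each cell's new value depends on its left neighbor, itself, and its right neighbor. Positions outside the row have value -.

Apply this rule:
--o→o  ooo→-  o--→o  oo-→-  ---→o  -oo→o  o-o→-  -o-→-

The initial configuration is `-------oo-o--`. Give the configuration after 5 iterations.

o-oooooooo--o

oooooooo---oo
o-------oooo-
-oooooooo---o
oo-------ooo-
o-oooooooo--o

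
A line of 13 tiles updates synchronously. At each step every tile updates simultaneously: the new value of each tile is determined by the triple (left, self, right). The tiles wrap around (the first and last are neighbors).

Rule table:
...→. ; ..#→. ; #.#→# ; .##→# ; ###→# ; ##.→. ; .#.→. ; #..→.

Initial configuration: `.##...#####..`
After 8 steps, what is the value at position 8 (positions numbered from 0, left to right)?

.#....####...
......###....
......##.....
......#......
.............
.............  (fixed point — unchanged through step 8)
position 8 holds .

.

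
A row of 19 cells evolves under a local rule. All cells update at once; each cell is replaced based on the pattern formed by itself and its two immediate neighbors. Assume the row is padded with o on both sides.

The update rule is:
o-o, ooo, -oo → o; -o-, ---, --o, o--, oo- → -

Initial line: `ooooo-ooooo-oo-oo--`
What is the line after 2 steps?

ooo-ooooo-oo-oo----

oooo-ooooo-oo-oo---
ooo-ooooo-oo-oo----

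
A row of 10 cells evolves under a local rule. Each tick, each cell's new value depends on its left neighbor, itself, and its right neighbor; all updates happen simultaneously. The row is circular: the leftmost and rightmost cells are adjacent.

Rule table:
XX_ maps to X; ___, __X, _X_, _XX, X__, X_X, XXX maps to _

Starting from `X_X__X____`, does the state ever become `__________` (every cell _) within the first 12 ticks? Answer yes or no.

yes

tick 1: __________
all cells are _ at tick 1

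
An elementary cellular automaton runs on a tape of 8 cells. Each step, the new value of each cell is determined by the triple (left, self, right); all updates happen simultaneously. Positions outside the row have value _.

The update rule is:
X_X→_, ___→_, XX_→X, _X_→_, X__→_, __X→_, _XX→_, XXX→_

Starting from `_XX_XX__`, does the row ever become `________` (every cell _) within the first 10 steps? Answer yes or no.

__X__X__
________
all cells are _ at step 2

yes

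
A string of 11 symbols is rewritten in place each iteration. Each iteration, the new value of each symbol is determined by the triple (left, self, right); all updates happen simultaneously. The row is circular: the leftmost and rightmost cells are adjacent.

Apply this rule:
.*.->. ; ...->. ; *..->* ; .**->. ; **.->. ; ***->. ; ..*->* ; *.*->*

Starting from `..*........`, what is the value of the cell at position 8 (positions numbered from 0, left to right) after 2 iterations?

.*.*.......
*.*.*......
position 8 holds .

.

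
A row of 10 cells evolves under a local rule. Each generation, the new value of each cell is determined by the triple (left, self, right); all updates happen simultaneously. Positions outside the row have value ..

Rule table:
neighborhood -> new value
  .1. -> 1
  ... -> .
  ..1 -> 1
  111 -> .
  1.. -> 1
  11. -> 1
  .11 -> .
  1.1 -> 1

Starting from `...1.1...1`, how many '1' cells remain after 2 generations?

generation 1: ..11111.11
generation 2: .1....11.1
count of 1: 4

4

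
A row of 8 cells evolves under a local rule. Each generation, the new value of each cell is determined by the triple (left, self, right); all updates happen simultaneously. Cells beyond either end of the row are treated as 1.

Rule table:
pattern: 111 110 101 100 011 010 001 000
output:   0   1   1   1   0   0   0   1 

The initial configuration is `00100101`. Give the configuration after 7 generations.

10110110

10010010
11001001
01100100
10110010
11011001
01101100
10110110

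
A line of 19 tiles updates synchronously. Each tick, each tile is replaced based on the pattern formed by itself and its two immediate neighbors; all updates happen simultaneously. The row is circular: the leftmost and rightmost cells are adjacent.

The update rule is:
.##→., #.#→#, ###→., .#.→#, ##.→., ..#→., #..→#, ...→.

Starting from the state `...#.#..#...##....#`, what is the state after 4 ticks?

...#.....#..#...##.

#..####.##....#...#
.#.....#..#...##...
.##....##.##....#..
...#.....#..#...##.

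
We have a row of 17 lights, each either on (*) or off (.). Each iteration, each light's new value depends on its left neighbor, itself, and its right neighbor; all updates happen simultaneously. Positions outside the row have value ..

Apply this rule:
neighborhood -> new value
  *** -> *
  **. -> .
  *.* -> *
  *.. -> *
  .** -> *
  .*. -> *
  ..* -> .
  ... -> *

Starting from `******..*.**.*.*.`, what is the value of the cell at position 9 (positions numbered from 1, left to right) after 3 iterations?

iteration 1: *****.*.***.*****
iteration 2: ****.*****.*****.
iteration 3: ***.*****.*****.*
position 9 holds *

*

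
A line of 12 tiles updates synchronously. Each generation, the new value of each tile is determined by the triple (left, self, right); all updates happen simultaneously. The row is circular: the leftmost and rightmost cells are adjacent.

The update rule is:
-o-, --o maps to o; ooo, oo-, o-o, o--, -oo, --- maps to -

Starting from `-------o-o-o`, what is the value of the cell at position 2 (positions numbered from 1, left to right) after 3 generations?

generation 1: ------oo-o-o
generation 2: -----o---o-o
generation 3: ----oo--oo-o
position 2 holds -

-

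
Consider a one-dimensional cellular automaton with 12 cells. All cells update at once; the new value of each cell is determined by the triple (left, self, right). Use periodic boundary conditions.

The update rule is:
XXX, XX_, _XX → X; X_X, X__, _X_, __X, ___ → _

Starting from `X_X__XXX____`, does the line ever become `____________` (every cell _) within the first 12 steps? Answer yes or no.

step 1: _____XXX____
step 2: _____XXX____  (fixed point — unchanged through step 12)
step 12 is _____XXX____, still not uniform _

no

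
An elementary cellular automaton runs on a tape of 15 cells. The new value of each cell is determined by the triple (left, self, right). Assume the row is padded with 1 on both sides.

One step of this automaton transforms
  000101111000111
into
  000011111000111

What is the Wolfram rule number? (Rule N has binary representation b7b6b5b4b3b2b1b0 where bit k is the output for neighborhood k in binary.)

position 6: 111 → 1  (bit 7 = 1)
position 8: 110 → 1  (bit 6 = 1)
position 4: 101 → 1  (bit 5 = 1)
position 0: 100 → 0  (bit 4 = 0)
position 5: 011 → 1  (bit 3 = 1)
position 3: 010 → 0  (bit 2 = 0)
position 2: 001 → 0  (bit 1 = 0)
position 1: 000 → 0  (bit 0 = 0)
bits b7..b0 = 11101000 = 232

232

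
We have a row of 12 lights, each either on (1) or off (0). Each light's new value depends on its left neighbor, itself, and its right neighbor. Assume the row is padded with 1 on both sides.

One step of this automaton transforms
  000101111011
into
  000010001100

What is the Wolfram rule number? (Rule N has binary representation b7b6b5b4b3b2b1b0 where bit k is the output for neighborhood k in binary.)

position 6: 111 → 0  (bit 7 = 0)
position 8: 110 → 1  (bit 6 = 1)
position 4: 101 → 1  (bit 5 = 1)
position 0: 100 → 0  (bit 4 = 0)
position 5: 011 → 0  (bit 3 = 0)
position 3: 010 → 0  (bit 2 = 0)
position 2: 001 → 0  (bit 1 = 0)
position 1: 000 → 0  (bit 0 = 0)
bits b7..b0 = 01100000 = 96

96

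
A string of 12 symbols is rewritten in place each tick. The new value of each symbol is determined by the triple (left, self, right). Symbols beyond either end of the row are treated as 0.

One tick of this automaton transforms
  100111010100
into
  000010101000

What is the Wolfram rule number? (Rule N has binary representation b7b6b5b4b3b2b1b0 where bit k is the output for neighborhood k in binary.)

position 4: 111 → 1  (bit 7 = 1)
position 5: 110 → 0  (bit 6 = 0)
position 6: 101 → 1  (bit 5 = 1)
position 1: 100 → 0  (bit 4 = 0)
position 3: 011 → 0  (bit 3 = 0)
position 0: 010 → 0  (bit 2 = 0)
position 2: 001 → 0  (bit 1 = 0)
position 11: 000 → 0  (bit 0 = 0)
bits b7..b0 = 10100000 = 160

160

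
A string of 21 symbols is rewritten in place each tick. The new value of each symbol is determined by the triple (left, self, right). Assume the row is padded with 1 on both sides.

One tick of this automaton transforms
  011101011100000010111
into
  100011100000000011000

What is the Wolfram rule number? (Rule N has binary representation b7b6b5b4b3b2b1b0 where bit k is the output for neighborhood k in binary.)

36

position 2: 111 → 0  (bit 7 = 0)
position 3: 110 → 0  (bit 6 = 0)
position 0: 101 → 1  (bit 5 = 1)
position 10: 100 → 0  (bit 4 = 0)
position 1: 011 → 0  (bit 3 = 0)
position 5: 010 → 1  (bit 2 = 1)
position 15: 001 → 0  (bit 1 = 0)
position 11: 000 → 0  (bit 0 = 0)
bits b7..b0 = 00100100 = 36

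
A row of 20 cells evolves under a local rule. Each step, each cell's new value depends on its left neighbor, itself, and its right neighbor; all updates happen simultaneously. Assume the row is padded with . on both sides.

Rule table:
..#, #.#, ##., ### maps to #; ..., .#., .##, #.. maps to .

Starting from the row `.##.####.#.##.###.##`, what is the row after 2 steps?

.#.##.####.#.##.###.

step 1: #.##.####.#.##.###.#
step 2: .#.##.####.#.##.###.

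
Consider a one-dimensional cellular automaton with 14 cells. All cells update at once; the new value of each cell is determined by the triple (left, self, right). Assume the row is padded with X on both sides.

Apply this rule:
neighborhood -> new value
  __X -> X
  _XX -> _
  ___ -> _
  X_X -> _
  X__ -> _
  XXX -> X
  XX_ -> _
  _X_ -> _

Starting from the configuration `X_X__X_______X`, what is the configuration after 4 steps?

____X_______X_
___X_______X__
__X_______X__X
_X_______X__X_

_X_______X__X_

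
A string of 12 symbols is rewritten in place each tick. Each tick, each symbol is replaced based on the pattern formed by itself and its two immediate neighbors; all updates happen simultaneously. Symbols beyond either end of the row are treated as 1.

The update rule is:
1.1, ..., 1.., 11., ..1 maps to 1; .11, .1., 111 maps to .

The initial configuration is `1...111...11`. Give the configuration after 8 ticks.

111...111111

1111..1111..
...111...111
111..1111...
..111...1111
11..1111....
.111...11111
1..1111.....
111...111111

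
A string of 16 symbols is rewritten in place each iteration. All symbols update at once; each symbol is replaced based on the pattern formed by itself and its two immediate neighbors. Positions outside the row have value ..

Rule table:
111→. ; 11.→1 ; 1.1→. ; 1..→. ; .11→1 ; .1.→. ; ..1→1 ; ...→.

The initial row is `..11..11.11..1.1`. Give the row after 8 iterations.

iteration 1: .111.111.11.1...
iteration 2: 11.1.1.1.11.....
iteration 3: 11.......11.....
iteration 4: 11......111.....
iteration 5: 11.....11.1.....
iteration 6: 11....111.......
iteration 7: 11...11.1.......
iteration 8: 11..111.........

11..111.........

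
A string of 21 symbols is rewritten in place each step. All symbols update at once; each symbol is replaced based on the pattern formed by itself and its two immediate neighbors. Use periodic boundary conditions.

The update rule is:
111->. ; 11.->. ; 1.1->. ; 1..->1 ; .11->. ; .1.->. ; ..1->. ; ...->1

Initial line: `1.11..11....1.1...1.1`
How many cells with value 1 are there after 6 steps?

12

....1...111....11....
111..11....111...1111
...1...111....11.....
11..11....111...11111
..1...111....11......
1..11....111...111111
count of 1: 12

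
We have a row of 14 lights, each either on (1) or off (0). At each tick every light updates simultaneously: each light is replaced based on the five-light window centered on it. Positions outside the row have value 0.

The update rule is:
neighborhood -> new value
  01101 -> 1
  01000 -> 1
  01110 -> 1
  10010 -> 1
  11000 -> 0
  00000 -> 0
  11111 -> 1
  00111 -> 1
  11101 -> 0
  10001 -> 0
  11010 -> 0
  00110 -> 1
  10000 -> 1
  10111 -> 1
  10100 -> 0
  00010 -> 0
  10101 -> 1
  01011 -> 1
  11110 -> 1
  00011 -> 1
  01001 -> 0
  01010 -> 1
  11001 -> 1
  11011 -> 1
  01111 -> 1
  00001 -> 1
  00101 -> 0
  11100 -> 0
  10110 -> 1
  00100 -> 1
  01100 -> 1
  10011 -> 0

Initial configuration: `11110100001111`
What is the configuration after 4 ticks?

11101111110111

11100011111110
11000111111100
11001111111001
11101111110111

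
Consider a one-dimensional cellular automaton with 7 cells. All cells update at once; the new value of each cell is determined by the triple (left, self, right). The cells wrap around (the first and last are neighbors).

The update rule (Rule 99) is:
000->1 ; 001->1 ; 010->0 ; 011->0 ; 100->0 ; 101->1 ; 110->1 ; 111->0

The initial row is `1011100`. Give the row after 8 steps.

0100101

step 1: 0100101
step 2: 1001010
step 3: 0010101
step 4: 0101010
step 5: 1010100
step 6: 0101001
step 7: 1010010
step 8: 0100101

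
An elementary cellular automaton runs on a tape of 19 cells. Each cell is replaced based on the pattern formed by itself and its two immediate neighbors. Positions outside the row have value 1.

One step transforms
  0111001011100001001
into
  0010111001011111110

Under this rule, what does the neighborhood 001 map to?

1

At position 5 the neighborhood is 001; the next row has 1 there.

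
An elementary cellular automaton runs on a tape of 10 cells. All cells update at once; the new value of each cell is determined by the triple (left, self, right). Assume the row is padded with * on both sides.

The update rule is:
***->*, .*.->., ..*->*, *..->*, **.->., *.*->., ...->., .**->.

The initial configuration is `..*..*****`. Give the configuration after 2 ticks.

*......***

**.**.****
*......***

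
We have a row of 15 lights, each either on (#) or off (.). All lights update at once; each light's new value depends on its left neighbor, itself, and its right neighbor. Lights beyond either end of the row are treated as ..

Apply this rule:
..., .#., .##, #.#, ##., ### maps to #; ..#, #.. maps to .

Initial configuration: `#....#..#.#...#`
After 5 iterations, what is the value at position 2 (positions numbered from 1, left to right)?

#

#.##.#..###.#.#
######..#######
######..#######  (fixed point — unchanged through iteration 5)
position 2 holds #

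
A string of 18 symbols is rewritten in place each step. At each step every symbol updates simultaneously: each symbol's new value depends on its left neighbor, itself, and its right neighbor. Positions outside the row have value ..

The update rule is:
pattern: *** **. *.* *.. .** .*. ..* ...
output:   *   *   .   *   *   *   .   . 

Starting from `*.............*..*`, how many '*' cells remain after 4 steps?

step 1: **............**.*
step 2: ***...........**.*
step 3: ****..........**.*
step 4: *****.........**.*
count of *: 8

8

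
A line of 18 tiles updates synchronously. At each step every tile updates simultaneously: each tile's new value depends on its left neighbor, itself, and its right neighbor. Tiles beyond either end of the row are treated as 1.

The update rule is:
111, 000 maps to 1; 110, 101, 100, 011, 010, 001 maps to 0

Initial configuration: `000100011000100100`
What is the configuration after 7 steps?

010001000010000000
000100011000111110
010001000010011100
000100011000001000
010001000011100010
000100011001001000
010001000000000010

010001000000000010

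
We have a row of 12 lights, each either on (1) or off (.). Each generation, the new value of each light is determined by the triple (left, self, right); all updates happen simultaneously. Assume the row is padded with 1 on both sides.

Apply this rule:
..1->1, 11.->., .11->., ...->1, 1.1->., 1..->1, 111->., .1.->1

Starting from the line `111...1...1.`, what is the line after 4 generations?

generation 1: ...11111111.
generation 2: 111.........
generation 3: ...111111111
generation 4: 111.........

111.........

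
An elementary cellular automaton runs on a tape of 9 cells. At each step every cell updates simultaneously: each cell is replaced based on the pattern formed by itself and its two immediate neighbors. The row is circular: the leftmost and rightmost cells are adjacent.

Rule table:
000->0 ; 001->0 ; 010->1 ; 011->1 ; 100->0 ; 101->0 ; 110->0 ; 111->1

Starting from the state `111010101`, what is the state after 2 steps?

100010101

step 1: 110010101
step 2: 100010101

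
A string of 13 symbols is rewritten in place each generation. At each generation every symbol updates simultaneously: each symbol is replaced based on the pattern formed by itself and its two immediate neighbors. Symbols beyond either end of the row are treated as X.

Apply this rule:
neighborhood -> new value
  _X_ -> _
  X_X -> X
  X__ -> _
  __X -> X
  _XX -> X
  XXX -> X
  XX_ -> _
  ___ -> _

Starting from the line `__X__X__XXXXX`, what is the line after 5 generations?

_X__X__XXXXXX
X__X__XXXXXXX
__X__XXXXXXXX
_X__XXXXXXXXX
X__XXXXXXXXXX

X__XXXXXXXXXX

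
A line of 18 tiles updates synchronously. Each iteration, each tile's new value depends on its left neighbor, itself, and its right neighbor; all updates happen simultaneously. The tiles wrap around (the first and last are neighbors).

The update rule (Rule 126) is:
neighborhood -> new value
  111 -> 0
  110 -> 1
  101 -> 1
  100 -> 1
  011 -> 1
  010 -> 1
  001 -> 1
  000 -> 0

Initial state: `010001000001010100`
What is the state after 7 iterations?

111000111111011111

111011100011111110
101110110110000011
111011111111000110
101110000001101111
111011000011111000
101111100110001101
111000111111011111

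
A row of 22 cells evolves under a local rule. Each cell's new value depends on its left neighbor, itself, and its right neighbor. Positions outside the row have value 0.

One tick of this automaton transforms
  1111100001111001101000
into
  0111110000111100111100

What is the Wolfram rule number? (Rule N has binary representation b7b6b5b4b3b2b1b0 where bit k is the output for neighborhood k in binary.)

position 1: 111 → 1  (bit 7 = 1)
position 4: 110 → 1  (bit 6 = 1)
position 17: 101 → 1  (bit 5 = 1)
position 5: 100 → 1  (bit 4 = 1)
position 0: 011 → 0  (bit 3 = 0)
position 18: 010 → 1  (bit 2 = 1)
position 8: 001 → 0  (bit 1 = 0)
position 6: 000 → 0  (bit 0 = 0)
bits b7..b0 = 11110100 = 244

244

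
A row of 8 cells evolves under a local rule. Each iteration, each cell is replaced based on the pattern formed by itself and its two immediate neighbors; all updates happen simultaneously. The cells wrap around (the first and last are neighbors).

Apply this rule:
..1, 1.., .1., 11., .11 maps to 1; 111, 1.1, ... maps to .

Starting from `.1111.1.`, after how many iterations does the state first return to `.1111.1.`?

2

11..1.11
.1111.1.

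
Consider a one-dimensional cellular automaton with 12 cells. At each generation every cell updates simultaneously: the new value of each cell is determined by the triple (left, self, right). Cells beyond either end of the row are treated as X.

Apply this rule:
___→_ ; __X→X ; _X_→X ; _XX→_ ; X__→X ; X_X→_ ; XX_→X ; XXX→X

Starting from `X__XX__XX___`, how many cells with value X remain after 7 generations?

XXX_XXX_XX_X
XXX__XX__X__
XXXXX_XXXXXX
XXXXX__XXXXX
XXXXXXX_XXXX
XXXXXXX__XXX
XXXXXXXXX_XX
count of X: 11

11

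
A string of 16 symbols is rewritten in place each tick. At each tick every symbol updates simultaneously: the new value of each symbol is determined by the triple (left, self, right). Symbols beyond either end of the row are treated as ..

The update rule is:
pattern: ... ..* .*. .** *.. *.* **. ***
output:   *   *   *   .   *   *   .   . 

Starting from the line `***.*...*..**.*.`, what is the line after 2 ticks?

***........**...

tick 1: ...********..***
tick 2: ***........**...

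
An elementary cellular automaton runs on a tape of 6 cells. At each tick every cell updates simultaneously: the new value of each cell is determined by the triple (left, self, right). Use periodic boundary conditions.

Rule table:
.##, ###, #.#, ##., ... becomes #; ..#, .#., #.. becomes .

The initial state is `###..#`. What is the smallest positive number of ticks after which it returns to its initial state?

1

###..#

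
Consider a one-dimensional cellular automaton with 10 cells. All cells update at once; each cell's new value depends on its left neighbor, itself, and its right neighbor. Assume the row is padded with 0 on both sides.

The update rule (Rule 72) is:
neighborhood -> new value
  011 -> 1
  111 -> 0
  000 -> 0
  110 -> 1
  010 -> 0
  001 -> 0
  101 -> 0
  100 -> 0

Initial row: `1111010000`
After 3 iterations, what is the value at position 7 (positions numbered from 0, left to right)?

0

1001000000
0000000000
0000000000
position 7 holds 0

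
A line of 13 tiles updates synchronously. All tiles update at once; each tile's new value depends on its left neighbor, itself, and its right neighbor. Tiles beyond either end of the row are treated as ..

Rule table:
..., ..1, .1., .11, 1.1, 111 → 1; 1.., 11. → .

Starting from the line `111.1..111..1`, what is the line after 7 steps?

11.11.111..11
1.11.111..11.
111.111..11..
11.111..11..1
1.111..11..11
1111..11..11.
111..11..11..

111..11..11..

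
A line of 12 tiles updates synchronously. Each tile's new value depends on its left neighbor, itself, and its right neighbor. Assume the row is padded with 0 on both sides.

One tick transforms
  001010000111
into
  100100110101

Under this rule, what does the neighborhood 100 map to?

0

At position 5 the neighborhood is 100; the next row has 0 there.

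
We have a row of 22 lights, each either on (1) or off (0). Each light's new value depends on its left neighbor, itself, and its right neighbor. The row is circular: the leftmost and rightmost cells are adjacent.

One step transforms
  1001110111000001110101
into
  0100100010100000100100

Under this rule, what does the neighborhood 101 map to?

At position 6 the neighborhood is 101; the next row has 0 there.

0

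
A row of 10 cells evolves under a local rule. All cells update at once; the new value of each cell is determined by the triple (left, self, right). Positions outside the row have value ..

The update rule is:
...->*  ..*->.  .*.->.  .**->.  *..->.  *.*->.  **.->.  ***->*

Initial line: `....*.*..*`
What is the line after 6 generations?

generation 1: ***.......
generation 2: .*..******
generation 3: .....****.
generation 4: ****..**..
generation 5: .**......*
generation 6: ....****..

....****..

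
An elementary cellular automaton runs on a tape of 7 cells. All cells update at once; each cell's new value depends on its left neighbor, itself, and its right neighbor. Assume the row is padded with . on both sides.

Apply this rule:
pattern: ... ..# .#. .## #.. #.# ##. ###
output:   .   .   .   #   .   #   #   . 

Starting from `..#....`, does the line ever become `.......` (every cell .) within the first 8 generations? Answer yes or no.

.......
all cells are . at generation 1

yes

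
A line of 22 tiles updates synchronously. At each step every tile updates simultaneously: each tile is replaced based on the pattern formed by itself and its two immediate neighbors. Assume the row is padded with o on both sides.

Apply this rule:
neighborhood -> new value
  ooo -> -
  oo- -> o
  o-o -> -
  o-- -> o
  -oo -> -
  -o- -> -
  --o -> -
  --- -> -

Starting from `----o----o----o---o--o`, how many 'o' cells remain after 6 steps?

o----o----o----o---o--
oo----o----o----o---o-
-oo----o----o----o----
--oo----o----o----o---
o--oo----o----o----o--
oo--oo----o----o----o-
count of o: 7

7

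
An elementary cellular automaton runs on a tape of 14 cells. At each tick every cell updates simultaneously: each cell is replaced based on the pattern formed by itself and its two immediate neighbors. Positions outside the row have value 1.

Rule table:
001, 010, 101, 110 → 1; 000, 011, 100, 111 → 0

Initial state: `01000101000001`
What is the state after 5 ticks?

tick 1: 11001111000010
tick 2: 01010001000111
tick 3: 11110011001000
tick 4: 00010101011001
tick 5: 00111111101010

00111111101010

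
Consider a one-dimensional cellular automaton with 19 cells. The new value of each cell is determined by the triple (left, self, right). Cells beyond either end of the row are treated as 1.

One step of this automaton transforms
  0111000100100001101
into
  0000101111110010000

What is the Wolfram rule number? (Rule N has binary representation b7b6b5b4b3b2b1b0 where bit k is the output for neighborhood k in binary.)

22

position 2: 111 → 0  (bit 7 = 0)
position 3: 110 → 0  (bit 6 = 0)
position 0: 101 → 0  (bit 5 = 0)
position 4: 100 → 1  (bit 4 = 1)
position 1: 011 → 0  (bit 3 = 0)
position 7: 010 → 1  (bit 2 = 1)
position 6: 001 → 1  (bit 1 = 1)
position 5: 000 → 0  (bit 0 = 0)
bits b7..b0 = 00010110 = 22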